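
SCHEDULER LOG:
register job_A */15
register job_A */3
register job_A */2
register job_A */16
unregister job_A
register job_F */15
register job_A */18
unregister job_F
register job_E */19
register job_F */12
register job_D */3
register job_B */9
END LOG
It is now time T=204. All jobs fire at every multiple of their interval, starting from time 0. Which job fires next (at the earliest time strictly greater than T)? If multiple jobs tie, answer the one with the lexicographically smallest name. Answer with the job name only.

Answer: job_B

Derivation:
Op 1: register job_A */15 -> active={job_A:*/15}
Op 2: register job_A */3 -> active={job_A:*/3}
Op 3: register job_A */2 -> active={job_A:*/2}
Op 4: register job_A */16 -> active={job_A:*/16}
Op 5: unregister job_A -> active={}
Op 6: register job_F */15 -> active={job_F:*/15}
Op 7: register job_A */18 -> active={job_A:*/18, job_F:*/15}
Op 8: unregister job_F -> active={job_A:*/18}
Op 9: register job_E */19 -> active={job_A:*/18, job_E:*/19}
Op 10: register job_F */12 -> active={job_A:*/18, job_E:*/19, job_F:*/12}
Op 11: register job_D */3 -> active={job_A:*/18, job_D:*/3, job_E:*/19, job_F:*/12}
Op 12: register job_B */9 -> active={job_A:*/18, job_B:*/9, job_D:*/3, job_E:*/19, job_F:*/12}
  job_A: interval 18, next fire after T=204 is 216
  job_B: interval 9, next fire after T=204 is 207
  job_D: interval 3, next fire after T=204 is 207
  job_E: interval 19, next fire after T=204 is 209
  job_F: interval 12, next fire after T=204 is 216
Earliest = 207, winner (lex tiebreak) = job_B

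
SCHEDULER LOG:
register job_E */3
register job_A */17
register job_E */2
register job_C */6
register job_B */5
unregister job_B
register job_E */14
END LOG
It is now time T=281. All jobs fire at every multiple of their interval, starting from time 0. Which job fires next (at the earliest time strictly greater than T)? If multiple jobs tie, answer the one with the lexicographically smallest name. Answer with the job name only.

Answer: job_C

Derivation:
Op 1: register job_E */3 -> active={job_E:*/3}
Op 2: register job_A */17 -> active={job_A:*/17, job_E:*/3}
Op 3: register job_E */2 -> active={job_A:*/17, job_E:*/2}
Op 4: register job_C */6 -> active={job_A:*/17, job_C:*/6, job_E:*/2}
Op 5: register job_B */5 -> active={job_A:*/17, job_B:*/5, job_C:*/6, job_E:*/2}
Op 6: unregister job_B -> active={job_A:*/17, job_C:*/6, job_E:*/2}
Op 7: register job_E */14 -> active={job_A:*/17, job_C:*/6, job_E:*/14}
  job_A: interval 17, next fire after T=281 is 289
  job_C: interval 6, next fire after T=281 is 282
  job_E: interval 14, next fire after T=281 is 294
Earliest = 282, winner (lex tiebreak) = job_C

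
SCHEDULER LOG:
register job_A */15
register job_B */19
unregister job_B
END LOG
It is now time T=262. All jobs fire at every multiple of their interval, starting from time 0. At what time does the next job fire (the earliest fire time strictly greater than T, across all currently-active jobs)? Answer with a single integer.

Op 1: register job_A */15 -> active={job_A:*/15}
Op 2: register job_B */19 -> active={job_A:*/15, job_B:*/19}
Op 3: unregister job_B -> active={job_A:*/15}
  job_A: interval 15, next fire after T=262 is 270
Earliest fire time = 270 (job job_A)

Answer: 270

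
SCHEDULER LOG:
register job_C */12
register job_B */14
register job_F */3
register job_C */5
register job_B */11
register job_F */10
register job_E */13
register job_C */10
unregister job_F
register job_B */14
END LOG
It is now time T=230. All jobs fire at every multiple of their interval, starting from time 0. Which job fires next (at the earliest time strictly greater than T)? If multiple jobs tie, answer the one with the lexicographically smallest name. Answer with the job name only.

Op 1: register job_C */12 -> active={job_C:*/12}
Op 2: register job_B */14 -> active={job_B:*/14, job_C:*/12}
Op 3: register job_F */3 -> active={job_B:*/14, job_C:*/12, job_F:*/3}
Op 4: register job_C */5 -> active={job_B:*/14, job_C:*/5, job_F:*/3}
Op 5: register job_B */11 -> active={job_B:*/11, job_C:*/5, job_F:*/3}
Op 6: register job_F */10 -> active={job_B:*/11, job_C:*/5, job_F:*/10}
Op 7: register job_E */13 -> active={job_B:*/11, job_C:*/5, job_E:*/13, job_F:*/10}
Op 8: register job_C */10 -> active={job_B:*/11, job_C:*/10, job_E:*/13, job_F:*/10}
Op 9: unregister job_F -> active={job_B:*/11, job_C:*/10, job_E:*/13}
Op 10: register job_B */14 -> active={job_B:*/14, job_C:*/10, job_E:*/13}
  job_B: interval 14, next fire after T=230 is 238
  job_C: interval 10, next fire after T=230 is 240
  job_E: interval 13, next fire after T=230 is 234
Earliest = 234, winner (lex tiebreak) = job_E

Answer: job_E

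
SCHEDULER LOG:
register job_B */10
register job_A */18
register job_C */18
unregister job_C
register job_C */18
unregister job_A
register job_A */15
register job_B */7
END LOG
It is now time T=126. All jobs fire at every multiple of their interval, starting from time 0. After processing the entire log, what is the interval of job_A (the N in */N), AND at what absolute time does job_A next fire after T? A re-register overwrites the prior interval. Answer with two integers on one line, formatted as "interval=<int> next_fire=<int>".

Op 1: register job_B */10 -> active={job_B:*/10}
Op 2: register job_A */18 -> active={job_A:*/18, job_B:*/10}
Op 3: register job_C */18 -> active={job_A:*/18, job_B:*/10, job_C:*/18}
Op 4: unregister job_C -> active={job_A:*/18, job_B:*/10}
Op 5: register job_C */18 -> active={job_A:*/18, job_B:*/10, job_C:*/18}
Op 6: unregister job_A -> active={job_B:*/10, job_C:*/18}
Op 7: register job_A */15 -> active={job_A:*/15, job_B:*/10, job_C:*/18}
Op 8: register job_B */7 -> active={job_A:*/15, job_B:*/7, job_C:*/18}
Final interval of job_A = 15
Next fire of job_A after T=126: (126//15+1)*15 = 135

Answer: interval=15 next_fire=135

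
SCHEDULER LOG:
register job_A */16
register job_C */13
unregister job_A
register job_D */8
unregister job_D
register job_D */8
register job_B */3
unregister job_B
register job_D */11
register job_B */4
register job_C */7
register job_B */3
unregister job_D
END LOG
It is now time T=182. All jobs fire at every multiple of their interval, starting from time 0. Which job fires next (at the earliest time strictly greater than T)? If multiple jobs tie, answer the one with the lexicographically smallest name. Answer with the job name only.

Answer: job_B

Derivation:
Op 1: register job_A */16 -> active={job_A:*/16}
Op 2: register job_C */13 -> active={job_A:*/16, job_C:*/13}
Op 3: unregister job_A -> active={job_C:*/13}
Op 4: register job_D */8 -> active={job_C:*/13, job_D:*/8}
Op 5: unregister job_D -> active={job_C:*/13}
Op 6: register job_D */8 -> active={job_C:*/13, job_D:*/8}
Op 7: register job_B */3 -> active={job_B:*/3, job_C:*/13, job_D:*/8}
Op 8: unregister job_B -> active={job_C:*/13, job_D:*/8}
Op 9: register job_D */11 -> active={job_C:*/13, job_D:*/11}
Op 10: register job_B */4 -> active={job_B:*/4, job_C:*/13, job_D:*/11}
Op 11: register job_C */7 -> active={job_B:*/4, job_C:*/7, job_D:*/11}
Op 12: register job_B */3 -> active={job_B:*/3, job_C:*/7, job_D:*/11}
Op 13: unregister job_D -> active={job_B:*/3, job_C:*/7}
  job_B: interval 3, next fire after T=182 is 183
  job_C: interval 7, next fire after T=182 is 189
Earliest = 183, winner (lex tiebreak) = job_B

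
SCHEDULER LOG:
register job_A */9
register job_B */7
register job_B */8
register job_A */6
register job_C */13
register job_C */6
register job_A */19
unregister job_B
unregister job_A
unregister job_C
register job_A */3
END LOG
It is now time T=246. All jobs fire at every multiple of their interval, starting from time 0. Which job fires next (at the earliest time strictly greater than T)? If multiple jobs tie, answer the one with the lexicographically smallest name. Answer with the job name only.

Op 1: register job_A */9 -> active={job_A:*/9}
Op 2: register job_B */7 -> active={job_A:*/9, job_B:*/7}
Op 3: register job_B */8 -> active={job_A:*/9, job_B:*/8}
Op 4: register job_A */6 -> active={job_A:*/6, job_B:*/8}
Op 5: register job_C */13 -> active={job_A:*/6, job_B:*/8, job_C:*/13}
Op 6: register job_C */6 -> active={job_A:*/6, job_B:*/8, job_C:*/6}
Op 7: register job_A */19 -> active={job_A:*/19, job_B:*/8, job_C:*/6}
Op 8: unregister job_B -> active={job_A:*/19, job_C:*/6}
Op 9: unregister job_A -> active={job_C:*/6}
Op 10: unregister job_C -> active={}
Op 11: register job_A */3 -> active={job_A:*/3}
  job_A: interval 3, next fire after T=246 is 249
Earliest = 249, winner (lex tiebreak) = job_A

Answer: job_A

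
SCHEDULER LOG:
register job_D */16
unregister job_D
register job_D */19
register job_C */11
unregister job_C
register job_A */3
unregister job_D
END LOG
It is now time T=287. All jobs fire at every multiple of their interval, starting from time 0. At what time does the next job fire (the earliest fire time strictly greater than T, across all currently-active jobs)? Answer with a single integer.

Op 1: register job_D */16 -> active={job_D:*/16}
Op 2: unregister job_D -> active={}
Op 3: register job_D */19 -> active={job_D:*/19}
Op 4: register job_C */11 -> active={job_C:*/11, job_D:*/19}
Op 5: unregister job_C -> active={job_D:*/19}
Op 6: register job_A */3 -> active={job_A:*/3, job_D:*/19}
Op 7: unregister job_D -> active={job_A:*/3}
  job_A: interval 3, next fire after T=287 is 288
Earliest fire time = 288 (job job_A)

Answer: 288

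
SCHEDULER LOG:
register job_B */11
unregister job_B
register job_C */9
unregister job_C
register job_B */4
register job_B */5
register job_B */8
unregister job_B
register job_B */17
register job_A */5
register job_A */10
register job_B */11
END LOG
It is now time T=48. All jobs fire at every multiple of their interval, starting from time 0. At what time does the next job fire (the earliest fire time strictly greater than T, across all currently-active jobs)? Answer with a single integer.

Op 1: register job_B */11 -> active={job_B:*/11}
Op 2: unregister job_B -> active={}
Op 3: register job_C */9 -> active={job_C:*/9}
Op 4: unregister job_C -> active={}
Op 5: register job_B */4 -> active={job_B:*/4}
Op 6: register job_B */5 -> active={job_B:*/5}
Op 7: register job_B */8 -> active={job_B:*/8}
Op 8: unregister job_B -> active={}
Op 9: register job_B */17 -> active={job_B:*/17}
Op 10: register job_A */5 -> active={job_A:*/5, job_B:*/17}
Op 11: register job_A */10 -> active={job_A:*/10, job_B:*/17}
Op 12: register job_B */11 -> active={job_A:*/10, job_B:*/11}
  job_A: interval 10, next fire after T=48 is 50
  job_B: interval 11, next fire after T=48 is 55
Earliest fire time = 50 (job job_A)

Answer: 50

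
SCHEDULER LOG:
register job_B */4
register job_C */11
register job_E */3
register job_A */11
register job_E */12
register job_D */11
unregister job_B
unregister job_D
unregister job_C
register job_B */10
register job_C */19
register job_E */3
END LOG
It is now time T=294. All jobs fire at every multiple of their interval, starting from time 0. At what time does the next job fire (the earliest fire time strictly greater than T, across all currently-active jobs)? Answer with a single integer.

Answer: 297

Derivation:
Op 1: register job_B */4 -> active={job_B:*/4}
Op 2: register job_C */11 -> active={job_B:*/4, job_C:*/11}
Op 3: register job_E */3 -> active={job_B:*/4, job_C:*/11, job_E:*/3}
Op 4: register job_A */11 -> active={job_A:*/11, job_B:*/4, job_C:*/11, job_E:*/3}
Op 5: register job_E */12 -> active={job_A:*/11, job_B:*/4, job_C:*/11, job_E:*/12}
Op 6: register job_D */11 -> active={job_A:*/11, job_B:*/4, job_C:*/11, job_D:*/11, job_E:*/12}
Op 7: unregister job_B -> active={job_A:*/11, job_C:*/11, job_D:*/11, job_E:*/12}
Op 8: unregister job_D -> active={job_A:*/11, job_C:*/11, job_E:*/12}
Op 9: unregister job_C -> active={job_A:*/11, job_E:*/12}
Op 10: register job_B */10 -> active={job_A:*/11, job_B:*/10, job_E:*/12}
Op 11: register job_C */19 -> active={job_A:*/11, job_B:*/10, job_C:*/19, job_E:*/12}
Op 12: register job_E */3 -> active={job_A:*/11, job_B:*/10, job_C:*/19, job_E:*/3}
  job_A: interval 11, next fire after T=294 is 297
  job_B: interval 10, next fire after T=294 is 300
  job_C: interval 19, next fire after T=294 is 304
  job_E: interval 3, next fire after T=294 is 297
Earliest fire time = 297 (job job_A)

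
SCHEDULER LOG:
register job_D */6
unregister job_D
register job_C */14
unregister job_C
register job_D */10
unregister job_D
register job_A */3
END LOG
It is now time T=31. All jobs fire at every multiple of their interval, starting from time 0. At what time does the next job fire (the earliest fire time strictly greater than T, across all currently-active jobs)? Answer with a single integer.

Op 1: register job_D */6 -> active={job_D:*/6}
Op 2: unregister job_D -> active={}
Op 3: register job_C */14 -> active={job_C:*/14}
Op 4: unregister job_C -> active={}
Op 5: register job_D */10 -> active={job_D:*/10}
Op 6: unregister job_D -> active={}
Op 7: register job_A */3 -> active={job_A:*/3}
  job_A: interval 3, next fire after T=31 is 33
Earliest fire time = 33 (job job_A)

Answer: 33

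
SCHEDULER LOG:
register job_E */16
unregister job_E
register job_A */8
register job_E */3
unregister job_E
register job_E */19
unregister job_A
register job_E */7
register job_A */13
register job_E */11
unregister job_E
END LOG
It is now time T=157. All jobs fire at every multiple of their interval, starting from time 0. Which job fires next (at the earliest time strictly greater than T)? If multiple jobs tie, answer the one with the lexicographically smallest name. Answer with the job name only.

Op 1: register job_E */16 -> active={job_E:*/16}
Op 2: unregister job_E -> active={}
Op 3: register job_A */8 -> active={job_A:*/8}
Op 4: register job_E */3 -> active={job_A:*/8, job_E:*/3}
Op 5: unregister job_E -> active={job_A:*/8}
Op 6: register job_E */19 -> active={job_A:*/8, job_E:*/19}
Op 7: unregister job_A -> active={job_E:*/19}
Op 8: register job_E */7 -> active={job_E:*/7}
Op 9: register job_A */13 -> active={job_A:*/13, job_E:*/7}
Op 10: register job_E */11 -> active={job_A:*/13, job_E:*/11}
Op 11: unregister job_E -> active={job_A:*/13}
  job_A: interval 13, next fire after T=157 is 169
Earliest = 169, winner (lex tiebreak) = job_A

Answer: job_A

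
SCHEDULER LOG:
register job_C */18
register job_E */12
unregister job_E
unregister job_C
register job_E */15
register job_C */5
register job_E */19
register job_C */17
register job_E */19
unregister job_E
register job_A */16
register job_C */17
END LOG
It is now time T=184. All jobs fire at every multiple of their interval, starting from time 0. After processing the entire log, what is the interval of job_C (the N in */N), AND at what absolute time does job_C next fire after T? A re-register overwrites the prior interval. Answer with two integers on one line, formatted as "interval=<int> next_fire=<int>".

Answer: interval=17 next_fire=187

Derivation:
Op 1: register job_C */18 -> active={job_C:*/18}
Op 2: register job_E */12 -> active={job_C:*/18, job_E:*/12}
Op 3: unregister job_E -> active={job_C:*/18}
Op 4: unregister job_C -> active={}
Op 5: register job_E */15 -> active={job_E:*/15}
Op 6: register job_C */5 -> active={job_C:*/5, job_E:*/15}
Op 7: register job_E */19 -> active={job_C:*/5, job_E:*/19}
Op 8: register job_C */17 -> active={job_C:*/17, job_E:*/19}
Op 9: register job_E */19 -> active={job_C:*/17, job_E:*/19}
Op 10: unregister job_E -> active={job_C:*/17}
Op 11: register job_A */16 -> active={job_A:*/16, job_C:*/17}
Op 12: register job_C */17 -> active={job_A:*/16, job_C:*/17}
Final interval of job_C = 17
Next fire of job_C after T=184: (184//17+1)*17 = 187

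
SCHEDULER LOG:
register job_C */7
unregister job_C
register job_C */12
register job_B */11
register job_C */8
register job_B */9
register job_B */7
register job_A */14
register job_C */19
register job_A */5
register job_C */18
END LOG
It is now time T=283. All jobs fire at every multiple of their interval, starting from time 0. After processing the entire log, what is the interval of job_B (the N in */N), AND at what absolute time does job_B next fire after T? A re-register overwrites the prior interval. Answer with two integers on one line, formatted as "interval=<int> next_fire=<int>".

Answer: interval=7 next_fire=287

Derivation:
Op 1: register job_C */7 -> active={job_C:*/7}
Op 2: unregister job_C -> active={}
Op 3: register job_C */12 -> active={job_C:*/12}
Op 4: register job_B */11 -> active={job_B:*/11, job_C:*/12}
Op 5: register job_C */8 -> active={job_B:*/11, job_C:*/8}
Op 6: register job_B */9 -> active={job_B:*/9, job_C:*/8}
Op 7: register job_B */7 -> active={job_B:*/7, job_C:*/8}
Op 8: register job_A */14 -> active={job_A:*/14, job_B:*/7, job_C:*/8}
Op 9: register job_C */19 -> active={job_A:*/14, job_B:*/7, job_C:*/19}
Op 10: register job_A */5 -> active={job_A:*/5, job_B:*/7, job_C:*/19}
Op 11: register job_C */18 -> active={job_A:*/5, job_B:*/7, job_C:*/18}
Final interval of job_B = 7
Next fire of job_B after T=283: (283//7+1)*7 = 287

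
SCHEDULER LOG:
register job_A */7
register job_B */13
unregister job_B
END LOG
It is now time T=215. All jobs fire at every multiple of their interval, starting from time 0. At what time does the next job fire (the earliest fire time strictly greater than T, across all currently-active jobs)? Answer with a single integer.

Answer: 217

Derivation:
Op 1: register job_A */7 -> active={job_A:*/7}
Op 2: register job_B */13 -> active={job_A:*/7, job_B:*/13}
Op 3: unregister job_B -> active={job_A:*/7}
  job_A: interval 7, next fire after T=215 is 217
Earliest fire time = 217 (job job_A)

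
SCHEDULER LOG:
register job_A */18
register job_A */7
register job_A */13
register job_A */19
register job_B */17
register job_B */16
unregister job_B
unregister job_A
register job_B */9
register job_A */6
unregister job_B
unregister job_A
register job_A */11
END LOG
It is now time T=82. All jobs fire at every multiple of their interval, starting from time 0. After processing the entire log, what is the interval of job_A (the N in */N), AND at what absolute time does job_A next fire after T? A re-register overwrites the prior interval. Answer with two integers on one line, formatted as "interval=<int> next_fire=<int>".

Op 1: register job_A */18 -> active={job_A:*/18}
Op 2: register job_A */7 -> active={job_A:*/7}
Op 3: register job_A */13 -> active={job_A:*/13}
Op 4: register job_A */19 -> active={job_A:*/19}
Op 5: register job_B */17 -> active={job_A:*/19, job_B:*/17}
Op 6: register job_B */16 -> active={job_A:*/19, job_B:*/16}
Op 7: unregister job_B -> active={job_A:*/19}
Op 8: unregister job_A -> active={}
Op 9: register job_B */9 -> active={job_B:*/9}
Op 10: register job_A */6 -> active={job_A:*/6, job_B:*/9}
Op 11: unregister job_B -> active={job_A:*/6}
Op 12: unregister job_A -> active={}
Op 13: register job_A */11 -> active={job_A:*/11}
Final interval of job_A = 11
Next fire of job_A after T=82: (82//11+1)*11 = 88

Answer: interval=11 next_fire=88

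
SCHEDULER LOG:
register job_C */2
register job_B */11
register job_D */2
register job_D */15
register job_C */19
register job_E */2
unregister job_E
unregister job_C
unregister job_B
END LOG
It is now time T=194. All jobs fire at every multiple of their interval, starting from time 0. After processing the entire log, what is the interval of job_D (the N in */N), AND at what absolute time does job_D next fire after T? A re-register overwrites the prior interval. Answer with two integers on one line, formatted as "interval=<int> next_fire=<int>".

Answer: interval=15 next_fire=195

Derivation:
Op 1: register job_C */2 -> active={job_C:*/2}
Op 2: register job_B */11 -> active={job_B:*/11, job_C:*/2}
Op 3: register job_D */2 -> active={job_B:*/11, job_C:*/2, job_D:*/2}
Op 4: register job_D */15 -> active={job_B:*/11, job_C:*/2, job_D:*/15}
Op 5: register job_C */19 -> active={job_B:*/11, job_C:*/19, job_D:*/15}
Op 6: register job_E */2 -> active={job_B:*/11, job_C:*/19, job_D:*/15, job_E:*/2}
Op 7: unregister job_E -> active={job_B:*/11, job_C:*/19, job_D:*/15}
Op 8: unregister job_C -> active={job_B:*/11, job_D:*/15}
Op 9: unregister job_B -> active={job_D:*/15}
Final interval of job_D = 15
Next fire of job_D after T=194: (194//15+1)*15 = 195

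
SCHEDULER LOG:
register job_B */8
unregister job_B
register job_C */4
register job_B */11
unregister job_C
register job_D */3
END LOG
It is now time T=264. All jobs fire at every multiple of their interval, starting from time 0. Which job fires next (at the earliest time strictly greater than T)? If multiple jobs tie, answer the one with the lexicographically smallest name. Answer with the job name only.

Op 1: register job_B */8 -> active={job_B:*/8}
Op 2: unregister job_B -> active={}
Op 3: register job_C */4 -> active={job_C:*/4}
Op 4: register job_B */11 -> active={job_B:*/11, job_C:*/4}
Op 5: unregister job_C -> active={job_B:*/11}
Op 6: register job_D */3 -> active={job_B:*/11, job_D:*/3}
  job_B: interval 11, next fire after T=264 is 275
  job_D: interval 3, next fire after T=264 is 267
Earliest = 267, winner (lex tiebreak) = job_D

Answer: job_D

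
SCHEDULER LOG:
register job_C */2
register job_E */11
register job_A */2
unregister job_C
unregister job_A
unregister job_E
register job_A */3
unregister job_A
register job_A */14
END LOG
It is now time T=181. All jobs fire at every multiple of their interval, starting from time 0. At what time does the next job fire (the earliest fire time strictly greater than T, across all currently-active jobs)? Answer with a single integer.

Answer: 182

Derivation:
Op 1: register job_C */2 -> active={job_C:*/2}
Op 2: register job_E */11 -> active={job_C:*/2, job_E:*/11}
Op 3: register job_A */2 -> active={job_A:*/2, job_C:*/2, job_E:*/11}
Op 4: unregister job_C -> active={job_A:*/2, job_E:*/11}
Op 5: unregister job_A -> active={job_E:*/11}
Op 6: unregister job_E -> active={}
Op 7: register job_A */3 -> active={job_A:*/3}
Op 8: unregister job_A -> active={}
Op 9: register job_A */14 -> active={job_A:*/14}
  job_A: interval 14, next fire after T=181 is 182
Earliest fire time = 182 (job job_A)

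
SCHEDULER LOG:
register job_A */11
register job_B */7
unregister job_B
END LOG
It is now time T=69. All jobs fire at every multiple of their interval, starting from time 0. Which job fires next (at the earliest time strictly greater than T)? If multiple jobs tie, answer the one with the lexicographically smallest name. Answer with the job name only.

Answer: job_A

Derivation:
Op 1: register job_A */11 -> active={job_A:*/11}
Op 2: register job_B */7 -> active={job_A:*/11, job_B:*/7}
Op 3: unregister job_B -> active={job_A:*/11}
  job_A: interval 11, next fire after T=69 is 77
Earliest = 77, winner (lex tiebreak) = job_A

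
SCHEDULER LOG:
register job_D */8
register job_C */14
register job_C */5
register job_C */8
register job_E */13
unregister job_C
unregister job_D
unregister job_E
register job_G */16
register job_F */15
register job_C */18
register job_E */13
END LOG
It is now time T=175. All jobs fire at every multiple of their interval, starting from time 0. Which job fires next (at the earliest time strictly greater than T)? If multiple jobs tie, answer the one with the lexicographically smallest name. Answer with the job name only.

Op 1: register job_D */8 -> active={job_D:*/8}
Op 2: register job_C */14 -> active={job_C:*/14, job_D:*/8}
Op 3: register job_C */5 -> active={job_C:*/5, job_D:*/8}
Op 4: register job_C */8 -> active={job_C:*/8, job_D:*/8}
Op 5: register job_E */13 -> active={job_C:*/8, job_D:*/8, job_E:*/13}
Op 6: unregister job_C -> active={job_D:*/8, job_E:*/13}
Op 7: unregister job_D -> active={job_E:*/13}
Op 8: unregister job_E -> active={}
Op 9: register job_G */16 -> active={job_G:*/16}
Op 10: register job_F */15 -> active={job_F:*/15, job_G:*/16}
Op 11: register job_C */18 -> active={job_C:*/18, job_F:*/15, job_G:*/16}
Op 12: register job_E */13 -> active={job_C:*/18, job_E:*/13, job_F:*/15, job_G:*/16}
  job_C: interval 18, next fire after T=175 is 180
  job_E: interval 13, next fire after T=175 is 182
  job_F: interval 15, next fire after T=175 is 180
  job_G: interval 16, next fire after T=175 is 176
Earliest = 176, winner (lex tiebreak) = job_G

Answer: job_G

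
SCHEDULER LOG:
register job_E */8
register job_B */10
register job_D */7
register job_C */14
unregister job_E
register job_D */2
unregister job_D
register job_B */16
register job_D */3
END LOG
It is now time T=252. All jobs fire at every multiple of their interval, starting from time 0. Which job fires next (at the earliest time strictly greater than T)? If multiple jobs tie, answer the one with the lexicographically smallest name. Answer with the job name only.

Op 1: register job_E */8 -> active={job_E:*/8}
Op 2: register job_B */10 -> active={job_B:*/10, job_E:*/8}
Op 3: register job_D */7 -> active={job_B:*/10, job_D:*/7, job_E:*/8}
Op 4: register job_C */14 -> active={job_B:*/10, job_C:*/14, job_D:*/7, job_E:*/8}
Op 5: unregister job_E -> active={job_B:*/10, job_C:*/14, job_D:*/7}
Op 6: register job_D */2 -> active={job_B:*/10, job_C:*/14, job_D:*/2}
Op 7: unregister job_D -> active={job_B:*/10, job_C:*/14}
Op 8: register job_B */16 -> active={job_B:*/16, job_C:*/14}
Op 9: register job_D */3 -> active={job_B:*/16, job_C:*/14, job_D:*/3}
  job_B: interval 16, next fire after T=252 is 256
  job_C: interval 14, next fire after T=252 is 266
  job_D: interval 3, next fire after T=252 is 255
Earliest = 255, winner (lex tiebreak) = job_D

Answer: job_D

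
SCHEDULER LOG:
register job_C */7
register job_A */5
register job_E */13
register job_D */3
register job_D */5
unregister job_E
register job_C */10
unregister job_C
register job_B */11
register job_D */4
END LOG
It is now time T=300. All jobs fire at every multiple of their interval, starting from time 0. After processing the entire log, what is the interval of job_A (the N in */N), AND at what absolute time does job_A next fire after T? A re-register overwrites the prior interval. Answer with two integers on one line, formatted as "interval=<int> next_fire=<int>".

Op 1: register job_C */7 -> active={job_C:*/7}
Op 2: register job_A */5 -> active={job_A:*/5, job_C:*/7}
Op 3: register job_E */13 -> active={job_A:*/5, job_C:*/7, job_E:*/13}
Op 4: register job_D */3 -> active={job_A:*/5, job_C:*/7, job_D:*/3, job_E:*/13}
Op 5: register job_D */5 -> active={job_A:*/5, job_C:*/7, job_D:*/5, job_E:*/13}
Op 6: unregister job_E -> active={job_A:*/5, job_C:*/7, job_D:*/5}
Op 7: register job_C */10 -> active={job_A:*/5, job_C:*/10, job_D:*/5}
Op 8: unregister job_C -> active={job_A:*/5, job_D:*/5}
Op 9: register job_B */11 -> active={job_A:*/5, job_B:*/11, job_D:*/5}
Op 10: register job_D */4 -> active={job_A:*/5, job_B:*/11, job_D:*/4}
Final interval of job_A = 5
Next fire of job_A after T=300: (300//5+1)*5 = 305

Answer: interval=5 next_fire=305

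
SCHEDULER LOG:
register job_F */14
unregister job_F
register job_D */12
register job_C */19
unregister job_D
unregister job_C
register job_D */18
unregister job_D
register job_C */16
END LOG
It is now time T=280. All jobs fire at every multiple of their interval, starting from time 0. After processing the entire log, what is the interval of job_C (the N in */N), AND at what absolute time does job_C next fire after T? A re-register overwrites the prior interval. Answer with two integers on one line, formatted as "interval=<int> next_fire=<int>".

Answer: interval=16 next_fire=288

Derivation:
Op 1: register job_F */14 -> active={job_F:*/14}
Op 2: unregister job_F -> active={}
Op 3: register job_D */12 -> active={job_D:*/12}
Op 4: register job_C */19 -> active={job_C:*/19, job_D:*/12}
Op 5: unregister job_D -> active={job_C:*/19}
Op 6: unregister job_C -> active={}
Op 7: register job_D */18 -> active={job_D:*/18}
Op 8: unregister job_D -> active={}
Op 9: register job_C */16 -> active={job_C:*/16}
Final interval of job_C = 16
Next fire of job_C after T=280: (280//16+1)*16 = 288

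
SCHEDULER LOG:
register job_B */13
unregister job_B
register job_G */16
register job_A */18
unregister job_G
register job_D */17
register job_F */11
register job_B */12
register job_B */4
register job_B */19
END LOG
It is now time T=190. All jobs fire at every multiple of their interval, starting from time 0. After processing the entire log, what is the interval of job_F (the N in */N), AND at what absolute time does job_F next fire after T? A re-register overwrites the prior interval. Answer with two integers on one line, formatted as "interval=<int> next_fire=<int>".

Answer: interval=11 next_fire=198

Derivation:
Op 1: register job_B */13 -> active={job_B:*/13}
Op 2: unregister job_B -> active={}
Op 3: register job_G */16 -> active={job_G:*/16}
Op 4: register job_A */18 -> active={job_A:*/18, job_G:*/16}
Op 5: unregister job_G -> active={job_A:*/18}
Op 6: register job_D */17 -> active={job_A:*/18, job_D:*/17}
Op 7: register job_F */11 -> active={job_A:*/18, job_D:*/17, job_F:*/11}
Op 8: register job_B */12 -> active={job_A:*/18, job_B:*/12, job_D:*/17, job_F:*/11}
Op 9: register job_B */4 -> active={job_A:*/18, job_B:*/4, job_D:*/17, job_F:*/11}
Op 10: register job_B */19 -> active={job_A:*/18, job_B:*/19, job_D:*/17, job_F:*/11}
Final interval of job_F = 11
Next fire of job_F after T=190: (190//11+1)*11 = 198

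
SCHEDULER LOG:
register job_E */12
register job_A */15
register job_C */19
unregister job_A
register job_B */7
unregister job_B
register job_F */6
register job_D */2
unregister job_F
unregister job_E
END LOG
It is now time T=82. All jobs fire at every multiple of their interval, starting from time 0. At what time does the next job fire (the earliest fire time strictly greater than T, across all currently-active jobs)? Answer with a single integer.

Answer: 84

Derivation:
Op 1: register job_E */12 -> active={job_E:*/12}
Op 2: register job_A */15 -> active={job_A:*/15, job_E:*/12}
Op 3: register job_C */19 -> active={job_A:*/15, job_C:*/19, job_E:*/12}
Op 4: unregister job_A -> active={job_C:*/19, job_E:*/12}
Op 5: register job_B */7 -> active={job_B:*/7, job_C:*/19, job_E:*/12}
Op 6: unregister job_B -> active={job_C:*/19, job_E:*/12}
Op 7: register job_F */6 -> active={job_C:*/19, job_E:*/12, job_F:*/6}
Op 8: register job_D */2 -> active={job_C:*/19, job_D:*/2, job_E:*/12, job_F:*/6}
Op 9: unregister job_F -> active={job_C:*/19, job_D:*/2, job_E:*/12}
Op 10: unregister job_E -> active={job_C:*/19, job_D:*/2}
  job_C: interval 19, next fire after T=82 is 95
  job_D: interval 2, next fire after T=82 is 84
Earliest fire time = 84 (job job_D)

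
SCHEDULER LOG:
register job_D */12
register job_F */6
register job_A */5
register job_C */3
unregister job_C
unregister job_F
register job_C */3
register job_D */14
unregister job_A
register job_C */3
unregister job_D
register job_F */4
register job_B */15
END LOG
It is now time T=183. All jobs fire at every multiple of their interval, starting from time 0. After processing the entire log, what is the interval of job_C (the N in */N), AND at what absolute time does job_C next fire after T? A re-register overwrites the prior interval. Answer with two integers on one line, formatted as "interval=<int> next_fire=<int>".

Op 1: register job_D */12 -> active={job_D:*/12}
Op 2: register job_F */6 -> active={job_D:*/12, job_F:*/6}
Op 3: register job_A */5 -> active={job_A:*/5, job_D:*/12, job_F:*/6}
Op 4: register job_C */3 -> active={job_A:*/5, job_C:*/3, job_D:*/12, job_F:*/6}
Op 5: unregister job_C -> active={job_A:*/5, job_D:*/12, job_F:*/6}
Op 6: unregister job_F -> active={job_A:*/5, job_D:*/12}
Op 7: register job_C */3 -> active={job_A:*/5, job_C:*/3, job_D:*/12}
Op 8: register job_D */14 -> active={job_A:*/5, job_C:*/3, job_D:*/14}
Op 9: unregister job_A -> active={job_C:*/3, job_D:*/14}
Op 10: register job_C */3 -> active={job_C:*/3, job_D:*/14}
Op 11: unregister job_D -> active={job_C:*/3}
Op 12: register job_F */4 -> active={job_C:*/3, job_F:*/4}
Op 13: register job_B */15 -> active={job_B:*/15, job_C:*/3, job_F:*/4}
Final interval of job_C = 3
Next fire of job_C after T=183: (183//3+1)*3 = 186

Answer: interval=3 next_fire=186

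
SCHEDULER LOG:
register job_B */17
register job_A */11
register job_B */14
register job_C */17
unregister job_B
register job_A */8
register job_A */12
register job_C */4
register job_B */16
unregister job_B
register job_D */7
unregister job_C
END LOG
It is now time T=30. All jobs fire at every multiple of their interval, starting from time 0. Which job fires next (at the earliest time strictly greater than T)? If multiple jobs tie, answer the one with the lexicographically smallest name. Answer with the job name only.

Op 1: register job_B */17 -> active={job_B:*/17}
Op 2: register job_A */11 -> active={job_A:*/11, job_B:*/17}
Op 3: register job_B */14 -> active={job_A:*/11, job_B:*/14}
Op 4: register job_C */17 -> active={job_A:*/11, job_B:*/14, job_C:*/17}
Op 5: unregister job_B -> active={job_A:*/11, job_C:*/17}
Op 6: register job_A */8 -> active={job_A:*/8, job_C:*/17}
Op 7: register job_A */12 -> active={job_A:*/12, job_C:*/17}
Op 8: register job_C */4 -> active={job_A:*/12, job_C:*/4}
Op 9: register job_B */16 -> active={job_A:*/12, job_B:*/16, job_C:*/4}
Op 10: unregister job_B -> active={job_A:*/12, job_C:*/4}
Op 11: register job_D */7 -> active={job_A:*/12, job_C:*/4, job_D:*/7}
Op 12: unregister job_C -> active={job_A:*/12, job_D:*/7}
  job_A: interval 12, next fire after T=30 is 36
  job_D: interval 7, next fire after T=30 is 35
Earliest = 35, winner (lex tiebreak) = job_D

Answer: job_D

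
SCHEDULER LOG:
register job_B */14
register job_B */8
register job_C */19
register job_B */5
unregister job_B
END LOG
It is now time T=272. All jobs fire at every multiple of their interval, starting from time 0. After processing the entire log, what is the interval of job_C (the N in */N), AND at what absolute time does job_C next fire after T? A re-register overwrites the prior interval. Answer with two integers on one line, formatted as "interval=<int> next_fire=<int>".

Op 1: register job_B */14 -> active={job_B:*/14}
Op 2: register job_B */8 -> active={job_B:*/8}
Op 3: register job_C */19 -> active={job_B:*/8, job_C:*/19}
Op 4: register job_B */5 -> active={job_B:*/5, job_C:*/19}
Op 5: unregister job_B -> active={job_C:*/19}
Final interval of job_C = 19
Next fire of job_C after T=272: (272//19+1)*19 = 285

Answer: interval=19 next_fire=285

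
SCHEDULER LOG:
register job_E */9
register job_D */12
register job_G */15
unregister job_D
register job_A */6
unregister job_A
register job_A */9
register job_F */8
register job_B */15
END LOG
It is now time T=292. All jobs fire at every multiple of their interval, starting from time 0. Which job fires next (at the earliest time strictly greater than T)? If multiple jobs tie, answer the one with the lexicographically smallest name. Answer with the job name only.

Op 1: register job_E */9 -> active={job_E:*/9}
Op 2: register job_D */12 -> active={job_D:*/12, job_E:*/9}
Op 3: register job_G */15 -> active={job_D:*/12, job_E:*/9, job_G:*/15}
Op 4: unregister job_D -> active={job_E:*/9, job_G:*/15}
Op 5: register job_A */6 -> active={job_A:*/6, job_E:*/9, job_G:*/15}
Op 6: unregister job_A -> active={job_E:*/9, job_G:*/15}
Op 7: register job_A */9 -> active={job_A:*/9, job_E:*/9, job_G:*/15}
Op 8: register job_F */8 -> active={job_A:*/9, job_E:*/9, job_F:*/8, job_G:*/15}
Op 9: register job_B */15 -> active={job_A:*/9, job_B:*/15, job_E:*/9, job_F:*/8, job_G:*/15}
  job_A: interval 9, next fire after T=292 is 297
  job_B: interval 15, next fire after T=292 is 300
  job_E: interval 9, next fire after T=292 is 297
  job_F: interval 8, next fire after T=292 is 296
  job_G: interval 15, next fire after T=292 is 300
Earliest = 296, winner (lex tiebreak) = job_F

Answer: job_F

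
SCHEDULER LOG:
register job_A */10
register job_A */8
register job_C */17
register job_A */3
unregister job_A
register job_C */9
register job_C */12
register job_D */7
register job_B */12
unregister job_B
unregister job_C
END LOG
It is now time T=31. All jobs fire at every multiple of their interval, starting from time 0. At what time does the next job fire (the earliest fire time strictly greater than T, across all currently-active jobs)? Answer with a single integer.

Answer: 35

Derivation:
Op 1: register job_A */10 -> active={job_A:*/10}
Op 2: register job_A */8 -> active={job_A:*/8}
Op 3: register job_C */17 -> active={job_A:*/8, job_C:*/17}
Op 4: register job_A */3 -> active={job_A:*/3, job_C:*/17}
Op 5: unregister job_A -> active={job_C:*/17}
Op 6: register job_C */9 -> active={job_C:*/9}
Op 7: register job_C */12 -> active={job_C:*/12}
Op 8: register job_D */7 -> active={job_C:*/12, job_D:*/7}
Op 9: register job_B */12 -> active={job_B:*/12, job_C:*/12, job_D:*/7}
Op 10: unregister job_B -> active={job_C:*/12, job_D:*/7}
Op 11: unregister job_C -> active={job_D:*/7}
  job_D: interval 7, next fire after T=31 is 35
Earliest fire time = 35 (job job_D)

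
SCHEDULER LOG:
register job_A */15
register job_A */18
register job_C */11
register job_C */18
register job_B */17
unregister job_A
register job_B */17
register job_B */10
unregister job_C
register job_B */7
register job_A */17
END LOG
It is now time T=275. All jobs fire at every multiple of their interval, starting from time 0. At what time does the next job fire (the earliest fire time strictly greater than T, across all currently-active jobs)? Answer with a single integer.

Answer: 280

Derivation:
Op 1: register job_A */15 -> active={job_A:*/15}
Op 2: register job_A */18 -> active={job_A:*/18}
Op 3: register job_C */11 -> active={job_A:*/18, job_C:*/11}
Op 4: register job_C */18 -> active={job_A:*/18, job_C:*/18}
Op 5: register job_B */17 -> active={job_A:*/18, job_B:*/17, job_C:*/18}
Op 6: unregister job_A -> active={job_B:*/17, job_C:*/18}
Op 7: register job_B */17 -> active={job_B:*/17, job_C:*/18}
Op 8: register job_B */10 -> active={job_B:*/10, job_C:*/18}
Op 9: unregister job_C -> active={job_B:*/10}
Op 10: register job_B */7 -> active={job_B:*/7}
Op 11: register job_A */17 -> active={job_A:*/17, job_B:*/7}
  job_A: interval 17, next fire after T=275 is 289
  job_B: interval 7, next fire after T=275 is 280
Earliest fire time = 280 (job job_B)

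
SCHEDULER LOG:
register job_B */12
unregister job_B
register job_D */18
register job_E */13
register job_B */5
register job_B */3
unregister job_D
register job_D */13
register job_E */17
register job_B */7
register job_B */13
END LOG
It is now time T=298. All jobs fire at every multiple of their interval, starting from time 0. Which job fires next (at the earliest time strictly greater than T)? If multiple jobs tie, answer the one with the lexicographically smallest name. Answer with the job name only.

Op 1: register job_B */12 -> active={job_B:*/12}
Op 2: unregister job_B -> active={}
Op 3: register job_D */18 -> active={job_D:*/18}
Op 4: register job_E */13 -> active={job_D:*/18, job_E:*/13}
Op 5: register job_B */5 -> active={job_B:*/5, job_D:*/18, job_E:*/13}
Op 6: register job_B */3 -> active={job_B:*/3, job_D:*/18, job_E:*/13}
Op 7: unregister job_D -> active={job_B:*/3, job_E:*/13}
Op 8: register job_D */13 -> active={job_B:*/3, job_D:*/13, job_E:*/13}
Op 9: register job_E */17 -> active={job_B:*/3, job_D:*/13, job_E:*/17}
Op 10: register job_B */7 -> active={job_B:*/7, job_D:*/13, job_E:*/17}
Op 11: register job_B */13 -> active={job_B:*/13, job_D:*/13, job_E:*/17}
  job_B: interval 13, next fire after T=298 is 299
  job_D: interval 13, next fire after T=298 is 299
  job_E: interval 17, next fire after T=298 is 306
Earliest = 299, winner (lex tiebreak) = job_B

Answer: job_B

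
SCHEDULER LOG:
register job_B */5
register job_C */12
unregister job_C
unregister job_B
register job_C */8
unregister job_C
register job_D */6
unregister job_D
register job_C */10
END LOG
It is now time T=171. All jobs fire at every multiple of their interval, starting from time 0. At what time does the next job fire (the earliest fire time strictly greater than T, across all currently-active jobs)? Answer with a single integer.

Answer: 180

Derivation:
Op 1: register job_B */5 -> active={job_B:*/5}
Op 2: register job_C */12 -> active={job_B:*/5, job_C:*/12}
Op 3: unregister job_C -> active={job_B:*/5}
Op 4: unregister job_B -> active={}
Op 5: register job_C */8 -> active={job_C:*/8}
Op 6: unregister job_C -> active={}
Op 7: register job_D */6 -> active={job_D:*/6}
Op 8: unregister job_D -> active={}
Op 9: register job_C */10 -> active={job_C:*/10}
  job_C: interval 10, next fire after T=171 is 180
Earliest fire time = 180 (job job_C)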